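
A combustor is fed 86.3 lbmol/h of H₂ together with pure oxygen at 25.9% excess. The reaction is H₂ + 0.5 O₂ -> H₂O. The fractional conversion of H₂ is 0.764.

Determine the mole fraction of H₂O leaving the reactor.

0.612

Stoichiometric O₂ = 0.5 × 86.3 = 43.15 lbmol/h; O₂ fed = 43.15 × 1.259 = 54.33 lbmol/h.
Fuel reacted = 0.764 × 86.3 → ξ = 65.93 lbmol/h.
Outlet (n = n₀ + ν ξ):
  H₂: 86.3 − 1(65.93) = 20.37
  O₂: 54.33 − 0.5(65.93) = 21.36
  H₂O: 0 + 1(65.93) = 65.93
Total out = 107.7 lbmol/h; y_H₂O = 65.93 / 107.7 = 0.6124.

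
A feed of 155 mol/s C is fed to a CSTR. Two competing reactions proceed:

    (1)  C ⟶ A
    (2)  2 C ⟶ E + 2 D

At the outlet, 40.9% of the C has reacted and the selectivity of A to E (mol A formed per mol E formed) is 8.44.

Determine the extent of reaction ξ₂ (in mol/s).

Conversion of C: C consumed = 0.409 × 155 = 63.39 mol/s = 1ξ₁ + 2ξ₂.
Selectivity: 1ξ₁ / (1ξ₂) = 8.44 → ξ₁ = 8.44 ξ₂.
Substitute: (1·8.44 + 2) ξ₂ = 63.39 → ξ₂ = 6.072 mol/s, ξ₁ = 51.25 mol/s.
Outlet amounts (n = n₀ + Σ ν·ξ):
  C: 155 − 1(51.25) − 2(6.072) = 91.61
  A: 0 + 1(51.25) = 51.25
  E: 0 + 1(6.072) = 6.072
  D: 0 + 2(6.072) = 12.14

ξ₂ = 6.07 mol/s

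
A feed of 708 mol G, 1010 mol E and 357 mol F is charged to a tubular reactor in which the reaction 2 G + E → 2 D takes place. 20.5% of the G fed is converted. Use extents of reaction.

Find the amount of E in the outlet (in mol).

937 mol

G reacted = 0.205 × 708 = 145.1 mol; ν_G = −2, so ξ = 145.1/2 = 72.57 mol.
Outlet amounts (n = n₀ + ν ξ):
  G: 708 − 2(72.57) = 562.9
  E: 1010 − 1(72.57) = 937.4
  D: 0 + 2(72.57) = 145.1
  F: 357 (inert)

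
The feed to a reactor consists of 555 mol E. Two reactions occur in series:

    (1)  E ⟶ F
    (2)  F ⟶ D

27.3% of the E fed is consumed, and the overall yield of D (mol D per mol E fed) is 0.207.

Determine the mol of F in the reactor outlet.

36.6 mol

Conversion of E: E consumed = 1ξ₁ = 0.273 × 555 → ξ₁ = 151.5 mol.
Yield of D: 1ξ₂ / 555 = 0.207 → ξ₂ = 114.9 mol.
Outlet amounts (n = n₀ + Σ ν·ξ):
  E: 555 − 1(151.5) = 403.5
  F: 0 + 1(151.5) − 1(114.9) = 36.63
  D: 0 + 1(114.9) = 114.9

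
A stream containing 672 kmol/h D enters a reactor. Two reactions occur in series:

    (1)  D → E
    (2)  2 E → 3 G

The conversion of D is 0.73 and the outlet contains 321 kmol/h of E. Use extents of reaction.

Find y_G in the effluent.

0.336

Conversion of D: D consumed = 1ξ₁ = 0.73 × 672 → ξ₁ = 490.6 kmol/h.
E balance: n_E = 0 + 1ξ₁ − 2ξ₂ = 321 → ξ₂ = (1·490.6 − 321)/2 = 84.78 kmol/h.
Outlet amounts (n = n₀ + Σ ν·ξ):
  D: 672 − 1(490.6) = 181.4
  E: 0 + 1(490.6) − 2(84.78) = 321
  G: 0 + 3(84.78) = 254.3
Total out = 756.8 kmol/h; y_G = 254.3 / 756.8 = 0.3361.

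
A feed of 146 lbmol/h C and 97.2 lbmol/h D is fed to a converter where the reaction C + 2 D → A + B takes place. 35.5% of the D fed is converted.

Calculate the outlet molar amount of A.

17.3 lbmol/h

D reacted = 0.355 × 97.2 = 34.51 lbmol/h; ν_D = −2, so ξ = 34.51/2 = 17.25 lbmol/h.
Outlet amounts (n = n₀ + ν ξ):
  C: 146 − 1(17.25) = 128.7
  D: 97.2 − 2(17.25) = 62.69
  A: 0 + 1(17.25) = 17.25
  B: 0 + 1(17.25) = 17.25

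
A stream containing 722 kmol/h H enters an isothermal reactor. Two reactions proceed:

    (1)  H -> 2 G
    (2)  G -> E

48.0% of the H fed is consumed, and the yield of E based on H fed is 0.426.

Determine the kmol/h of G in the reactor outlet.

386 kmol/h

Conversion of H: H consumed = 1ξ₁ = 0.48 × 722 → ξ₁ = 346.6 kmol/h.
Yield of E: 1ξ₂ / 722 = 0.426 → ξ₂ = 307.6 kmol/h.
Outlet amounts (n = n₀ + Σ ν·ξ):
  H: 722 − 1(346.6) = 375.4
  G: 0 + 2(346.6) − 1(307.6) = 385.5
  E: 0 + 1(307.6) = 307.6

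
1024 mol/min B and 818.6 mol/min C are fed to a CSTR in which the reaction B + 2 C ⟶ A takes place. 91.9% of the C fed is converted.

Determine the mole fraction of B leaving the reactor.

C reacted = 0.919 × 818.6 = 752.3 mol/min; ν_C = −2, so ξ = 752.3/2 = 376.1 mol/min.
Outlet amounts (n = n₀ + ν ξ):
  B: 1024 − 1(376.1) = 647.9
  C: 818.6 − 2(376.1) = 66.31
  A: 0 + 1(376.1) = 376.1
Total out = 1090 mol/min; y_B = 647.9 / 1090 = 0.5942.

0.594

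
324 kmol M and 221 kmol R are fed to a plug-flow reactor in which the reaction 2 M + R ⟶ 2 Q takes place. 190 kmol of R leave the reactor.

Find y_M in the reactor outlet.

For R: n = n₀ − 1ξ → 190 = 221 − 1ξ, giving ξ = 31 kmol.
Outlet amounts (n = n₀ + ν ξ):
  M: 324 − 2(31) = 262
  R: 221 − 1(31) = 190
  Q: 0 + 2(31) = 62
Total out = 514 kmol; y_M = 262 / 514 = 0.5097.

0.51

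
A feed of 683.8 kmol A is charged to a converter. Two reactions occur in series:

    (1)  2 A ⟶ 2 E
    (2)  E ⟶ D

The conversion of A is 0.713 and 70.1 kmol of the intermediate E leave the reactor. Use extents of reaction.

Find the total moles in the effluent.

684 kmol

Conversion of A: A consumed = 2ξ₁ = 0.713 × 683.8 → ξ₁ = 243.8 kmol.
E balance: n_E = 0 + 2ξ₁ − 1ξ₂ = 70.1 → ξ₂ = (2·243.8 − 70.1)/1 = 417.4 kmol.
Outlet amounts (n = n₀ + Σ ν·ξ):
  A: 683.8 − 2(243.8) = 196.3
  E: 0 + 2(243.8) − 1(417.4) = 70.1
  D: 0 + 1(417.4) = 417.4
Total out = 196.3 + 70.1 + 417.4 = 683.8 kmol.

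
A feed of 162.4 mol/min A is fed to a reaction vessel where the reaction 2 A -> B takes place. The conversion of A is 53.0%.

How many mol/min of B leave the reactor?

43 mol/min

A reacted = 0.53 × 162.4 = 86.07 mol/min; ν_A = −2, so ξ = 86.07/2 = 43.04 mol/min.
Outlet amounts (n = n₀ + ν ξ):
  A: 162.4 − 2(43.04) = 76.33
  B: 0 + 1(43.04) = 43.04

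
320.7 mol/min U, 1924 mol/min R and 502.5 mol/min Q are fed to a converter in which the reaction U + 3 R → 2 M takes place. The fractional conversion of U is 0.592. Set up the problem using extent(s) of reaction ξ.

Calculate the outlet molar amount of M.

380 mol/min

U reacted = 0.592 × 320.7 = 189.9 mol/min; ν_U = −1, so ξ = 189.9/1 = 189.9 mol/min.
Outlet amounts (n = n₀ + ν ξ):
  U: 320.7 − 1(189.9) = 130.8
  R: 1924 − 3(189.9) = 1354
  M: 0 + 2(189.9) = 379.7
  Q: 502.5 (inert)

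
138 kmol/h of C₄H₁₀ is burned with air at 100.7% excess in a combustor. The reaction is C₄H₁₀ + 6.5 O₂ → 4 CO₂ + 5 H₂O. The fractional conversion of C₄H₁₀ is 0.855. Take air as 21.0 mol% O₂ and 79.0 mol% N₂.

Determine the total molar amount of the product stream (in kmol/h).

Stoichiometric O₂ = 6.5 × 138 = 897 kmol/h; O₂ fed = 897 × 2.007 = 1800 kmol/h.
N₂ fed = 1800 × 79/21 = 6772 kmol/h.
Fuel reacted = 0.855 × 138 → ξ = 118 kmol/h.
Outlet (n = n₀ + ν ξ):
  C₄H₁₀: 138 − 1(118) = 20.01
  O₂: 1800 − 6.5(118) = 1033
  N₂: 6772 (inert)
  CO₂: 0 + 4(118) = 472
  H₂O: 0 + 5(118) = 589.9
Total out = 20.01 + 1033 + 6772 + 472 + 589.9 = 8888 kmol/h.

8890 kmol/h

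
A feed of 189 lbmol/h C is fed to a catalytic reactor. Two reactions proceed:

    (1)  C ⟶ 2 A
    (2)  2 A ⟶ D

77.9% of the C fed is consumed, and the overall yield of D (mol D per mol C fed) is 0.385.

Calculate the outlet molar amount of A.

149 lbmol/h

Conversion of C: C consumed = 1ξ₁ = 0.779 × 189 → ξ₁ = 147.2 lbmol/h.
Yield of D: 1ξ₂ / 189 = 0.385 → ξ₂ = 72.77 lbmol/h.
Outlet amounts (n = n₀ + Σ ν·ξ):
  C: 189 − 1(147.2) = 41.77
  A: 0 + 2(147.2) − 2(72.77) = 148.9
  D: 0 + 1(72.77) = 72.77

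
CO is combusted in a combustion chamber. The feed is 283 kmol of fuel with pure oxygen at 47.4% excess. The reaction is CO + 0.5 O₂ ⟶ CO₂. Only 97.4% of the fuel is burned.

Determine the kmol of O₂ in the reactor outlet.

70.8 kmol

Stoichiometric O₂ = 0.5 × 283 = 141.5 kmol; O₂ fed = 141.5 × 1.474 = 208.6 kmol.
Fuel reacted = 0.974 × 283 → ξ = 275.6 kmol.
Outlet (n = n₀ + ν ξ):
  CO: 283 − 1(275.6) = 7.358
  O₂: 208.6 − 0.5(275.6) = 70.75
  CO₂: 0 + 1(275.6) = 275.6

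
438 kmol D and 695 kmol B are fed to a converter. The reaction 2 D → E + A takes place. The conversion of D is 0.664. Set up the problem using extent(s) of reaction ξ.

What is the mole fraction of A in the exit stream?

0.128

D reacted = 0.664 × 438 = 290.8 kmol; ν_D = −2, so ξ = 290.8/2 = 145.4 kmol.
Outlet amounts (n = n₀ + ν ξ):
  D: 438 − 2(145.4) = 147.2
  E: 0 + 1(145.4) = 145.4
  A: 0 + 1(145.4) = 145.4
  B: 695 (inert)
Total out = 1133 kmol; y_A = 145.4 / 1133 = 0.1283.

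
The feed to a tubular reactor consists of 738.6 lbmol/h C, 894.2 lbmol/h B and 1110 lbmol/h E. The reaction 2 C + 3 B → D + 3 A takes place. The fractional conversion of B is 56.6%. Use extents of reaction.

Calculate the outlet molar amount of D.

169 lbmol/h

B reacted = 0.566 × 894.2 = 506.1 lbmol/h; ν_B = −3, so ξ = 506.1/3 = 168.7 lbmol/h.
Outlet amounts (n = n₀ + ν ξ):
  C: 738.6 − 2(168.7) = 401.2
  B: 894.2 − 3(168.7) = 388.1
  D: 0 + 1(168.7) = 168.7
  A: 0 + 3(168.7) = 506.1
  E: 1110 (inert)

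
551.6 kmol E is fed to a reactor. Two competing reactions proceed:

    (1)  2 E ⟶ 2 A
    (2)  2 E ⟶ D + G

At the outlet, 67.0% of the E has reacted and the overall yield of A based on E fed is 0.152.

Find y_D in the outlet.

Yield of A: 2ξ₁ / 551.6 = 0.152 → ξ₁ = 41.92 kmol.
Conversion of E: 2ξ₁ + 2ξ₂ = 0.67 × 551.6 = 369.6 → ξ₂ = 142.9 kmol.
Outlet amounts (n = n₀ + Σ ν·ξ):
  E: 551.6 − 2(41.92) − 2(142.9) = 182
  A: 0 + 2(41.92) = 83.84
  D: 0 + 1(142.9) = 142.9
  G: 0 + 1(142.9) = 142.9
Total out = 551.6 kmol; y_D = 142.9 / 551.6 = 0.259.

0.259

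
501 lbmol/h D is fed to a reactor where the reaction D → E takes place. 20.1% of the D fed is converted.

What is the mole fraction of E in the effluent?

D reacted = 0.201 × 501 = 100.7 lbmol/h; ν_D = −1, so ξ = 100.7/1 = 100.7 lbmol/h.
Outlet amounts (n = n₀ + ν ξ):
  D: 501 − 1(100.7) = 400.3
  E: 0 + 1(100.7) = 100.7
Total out = 501 lbmol/h; y_E = 100.7 / 501 = 0.201.

0.201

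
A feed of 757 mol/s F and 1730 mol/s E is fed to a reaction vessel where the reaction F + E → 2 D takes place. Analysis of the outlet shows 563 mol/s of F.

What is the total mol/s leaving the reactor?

For F: n = n₀ − 1ξ → 563 = 757 − 1ξ, giving ξ = 194 mol/s.
Outlet amounts (n = n₀ + ν ξ):
  F: 757 − 1(194) = 563
  E: 1730 − 1(194) = 1536
  D: 0 + 2(194) = 388
Total out = 563 + 1536 + 388 = 2487 mol/s.

2490 mol/s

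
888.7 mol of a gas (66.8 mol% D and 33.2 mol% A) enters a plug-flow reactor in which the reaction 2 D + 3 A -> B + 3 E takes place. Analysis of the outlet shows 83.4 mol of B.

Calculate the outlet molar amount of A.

44.8 mol

For B: n = n₀ + 1ξ → 83.4 = 0 + 1ξ, giving ξ = 83.4 mol.
Outlet amounts (n = n₀ + ν ξ):
  D: 593.7 − 2(83.4) = 426.9
  A: 295 − 3(83.4) = 44.85
  B: 0 + 1(83.4) = 83.4
  E: 0 + 3(83.4) = 250.2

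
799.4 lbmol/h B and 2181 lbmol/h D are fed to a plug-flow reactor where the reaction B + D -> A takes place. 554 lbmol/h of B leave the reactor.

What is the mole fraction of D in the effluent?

0.708

For B: n = n₀ − 1ξ → 554 = 799.4 − 1ξ, giving ξ = 245.4 lbmol/h.
Outlet amounts (n = n₀ + ν ξ):
  B: 799.4 − 1(245.4) = 554
  D: 2181 − 1(245.4) = 1936
  A: 0 + 1(245.4) = 245.4
Total out = 2735 lbmol/h; y_D = 1936 / 2735 = 0.7077.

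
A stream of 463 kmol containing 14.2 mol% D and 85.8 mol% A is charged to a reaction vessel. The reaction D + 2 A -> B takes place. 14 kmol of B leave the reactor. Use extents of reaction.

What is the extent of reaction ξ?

ξ = 14 kmol

For B: n = n₀ + 1ξ → 14 = 0 + 1ξ, giving ξ = 14 kmol.
Outlet amounts (n = n₀ + ν ξ):
  D: 65.75 − 1(14) = 51.75
  A: 397.3 − 2(14) = 369.3
  B: 0 + 1(14) = 14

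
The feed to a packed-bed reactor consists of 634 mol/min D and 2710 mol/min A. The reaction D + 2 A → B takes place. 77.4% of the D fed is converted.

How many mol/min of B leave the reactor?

491 mol/min

D reacted = 0.774 × 634 = 490.7 mol/min; ν_D = −1, so ξ = 490.7/1 = 490.7 mol/min.
Outlet amounts (n = n₀ + ν ξ):
  D: 634 − 1(490.7) = 143.3
  A: 2710 − 2(490.7) = 1729
  B: 0 + 1(490.7) = 490.7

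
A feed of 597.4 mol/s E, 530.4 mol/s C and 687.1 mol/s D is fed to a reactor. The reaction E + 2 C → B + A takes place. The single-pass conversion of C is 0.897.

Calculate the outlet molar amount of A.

238 mol/s

C reacted = 0.897 × 530.4 = 475.8 mol/s; ν_C = −2, so ξ = 475.8/2 = 237.9 mol/s.
Outlet amounts (n = n₀ + ν ξ):
  E: 597.4 − 1(237.9) = 359.5
  C: 530.4 − 2(237.9) = 54.63
  B: 0 + 1(237.9) = 237.9
  A: 0 + 1(237.9) = 237.9
  D: 687.1 (inert)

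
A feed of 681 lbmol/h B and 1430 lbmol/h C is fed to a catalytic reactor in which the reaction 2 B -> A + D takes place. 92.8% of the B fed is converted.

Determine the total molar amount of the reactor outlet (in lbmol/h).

2110 lbmol/h

B reacted = 0.928 × 681 = 632 lbmol/h; ν_B = −2, so ξ = 632/2 = 316 lbmol/h.
Outlet amounts (n = n₀ + ν ξ):
  B: 681 − 2(316) = 49.03
  A: 0 + 1(316) = 316
  D: 0 + 1(316) = 316
  C: 1430 (inert)
Total out = 49.03 + 316 + 316 + 1430 = 2111 lbmol/h.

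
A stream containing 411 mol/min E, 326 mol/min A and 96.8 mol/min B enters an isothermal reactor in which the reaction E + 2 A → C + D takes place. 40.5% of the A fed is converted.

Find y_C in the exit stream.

A reacted = 0.405 × 326 = 132 mol/min; ν_A = −2, so ξ = 132/2 = 66.02 mol/min.
Outlet amounts (n = n₀ + ν ξ):
  E: 411 − 1(66.02) = 345
  A: 326 − 2(66.02) = 194
  C: 0 + 1(66.02) = 66.02
  D: 0 + 1(66.02) = 66.02
  B: 96.8 (inert)
Total out = 767.8 mol/min; y_C = 66.02 / 767.8 = 0.08598.

0.086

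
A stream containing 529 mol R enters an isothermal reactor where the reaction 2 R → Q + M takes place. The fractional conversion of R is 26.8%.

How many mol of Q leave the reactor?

R reacted = 0.268 × 529 = 141.8 mol; ν_R = −2, so ξ = 141.8/2 = 70.89 mol.
Outlet amounts (n = n₀ + ν ξ):
  R: 529 − 2(70.89) = 387.2
  Q: 0 + 1(70.89) = 70.89
  M: 0 + 1(70.89) = 70.89

70.9 mol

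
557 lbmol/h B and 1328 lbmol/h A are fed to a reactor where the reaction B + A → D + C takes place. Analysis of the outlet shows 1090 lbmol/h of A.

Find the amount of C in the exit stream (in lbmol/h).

For A: n = n₀ − 1ξ → 1090 = 1328 − 1ξ, giving ξ = 238 lbmol/h.
Outlet amounts (n = n₀ + ν ξ):
  B: 557 − 1(238) = 319
  A: 1328 − 1(238) = 1090
  D: 0 + 1(238) = 238
  C: 0 + 1(238) = 238

238 lbmol/h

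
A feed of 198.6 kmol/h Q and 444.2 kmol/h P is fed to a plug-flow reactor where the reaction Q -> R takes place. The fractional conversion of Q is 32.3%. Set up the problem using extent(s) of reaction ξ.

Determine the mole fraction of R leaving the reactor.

0.0998

Q reacted = 0.323 × 198.6 = 64.15 kmol/h; ν_Q = −1, so ξ = 64.15/1 = 64.15 kmol/h.
Outlet amounts (n = n₀ + ν ξ):
  Q: 198.6 − 1(64.15) = 134.5
  R: 0 + 1(64.15) = 64.15
  P: 444.2 (inert)
Total out = 642.8 kmol/h; y_R = 64.15 / 642.8 = 0.09979.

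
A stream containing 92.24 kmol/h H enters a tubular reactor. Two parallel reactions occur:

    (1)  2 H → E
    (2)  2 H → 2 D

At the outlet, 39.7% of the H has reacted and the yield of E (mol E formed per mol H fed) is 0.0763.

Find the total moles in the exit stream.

85.2 kmol/h

Yield of E: 1ξ₁ / 92.24 = 0.0763 → ξ₁ = 7.038 kmol/h.
Conversion of H: 2ξ₁ + 2ξ₂ = 0.397 × 92.24 = 36.62 → ξ₂ = 11.27 kmol/h.
Outlet amounts (n = n₀ + Σ ν·ξ):
  H: 92.24 − 2(7.038) − 2(11.27) = 55.62
  E: 0 + 1(7.038) = 7.038
  D: 0 + 2(11.27) = 22.54
Total out = 55.62 + 7.038 + 22.54 = 85.2 kmol/h.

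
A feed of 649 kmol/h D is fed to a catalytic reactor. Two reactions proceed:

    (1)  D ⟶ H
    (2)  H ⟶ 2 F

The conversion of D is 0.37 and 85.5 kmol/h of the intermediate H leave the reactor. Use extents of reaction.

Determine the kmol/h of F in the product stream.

309 kmol/h

Conversion of D: D consumed = 1ξ₁ = 0.37 × 649 → ξ₁ = 240.1 kmol/h.
H balance: n_H = 0 + 1ξ₁ − 1ξ₂ = 85.5 → ξ₂ = (1·240.1 − 85.5)/1 = 154.6 kmol/h.
Outlet amounts (n = n₀ + Σ ν·ξ):
  D: 649 − 1(240.1) = 408.9
  H: 0 + 1(240.1) − 1(154.6) = 85.5
  F: 0 + 2(154.6) = 309.3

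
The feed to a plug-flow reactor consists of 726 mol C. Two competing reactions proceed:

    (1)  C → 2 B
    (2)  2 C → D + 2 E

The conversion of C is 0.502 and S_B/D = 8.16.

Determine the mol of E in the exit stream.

Conversion of C: C consumed = 0.502 × 726 = 364.5 mol = 1ξ₁ + 2ξ₂.
Selectivity: 2ξ₁ / (1ξ₂) = 8.16 → ξ₁ = 4.08 ξ₂.
Substitute: (1·4.08 + 2) ξ₂ = 364.5 → ξ₂ = 59.94 mol, ξ₁ = 244.6 mol.
Outlet amounts (n = n₀ + Σ ν·ξ):
  C: 726 − 1(244.6) − 2(59.94) = 361.5
  B: 0 + 2(244.6) = 489.1
  D: 0 + 1(59.94) = 59.94
  E: 0 + 2(59.94) = 119.9

120 mol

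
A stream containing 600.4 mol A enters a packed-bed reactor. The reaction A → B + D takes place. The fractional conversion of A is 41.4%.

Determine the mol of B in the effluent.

249 mol

A reacted = 0.414 × 600.4 = 248.6 mol; ν_A = −1, so ξ = 248.6/1 = 248.6 mol.
Outlet amounts (n = n₀ + ν ξ):
  A: 600.4 − 1(248.6) = 351.8
  B: 0 + 1(248.6) = 248.6
  D: 0 + 1(248.6) = 248.6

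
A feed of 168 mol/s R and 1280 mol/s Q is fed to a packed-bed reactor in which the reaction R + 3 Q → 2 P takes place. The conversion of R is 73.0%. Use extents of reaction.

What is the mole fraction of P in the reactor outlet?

0.204

R reacted = 0.73 × 168 = 122.6 mol/s; ν_R = −1, so ξ = 122.6/1 = 122.6 mol/s.
Outlet amounts (n = n₀ + ν ξ):
  R: 168 − 1(122.6) = 45.36
  Q: 1280 − 3(122.6) = 912.1
  P: 0 + 2(122.6) = 245.3
Total out = 1203 mol/s; y_P = 245.3 / 1203 = 0.2039.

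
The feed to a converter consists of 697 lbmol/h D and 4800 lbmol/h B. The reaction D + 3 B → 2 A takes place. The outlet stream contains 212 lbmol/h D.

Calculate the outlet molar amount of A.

970 lbmol/h

For D: n = n₀ − 1ξ → 212 = 697 − 1ξ, giving ξ = 485 lbmol/h.
Outlet amounts (n = n₀ + ν ξ):
  D: 697 − 1(485) = 212
  B: 4800 − 3(485) = 3345
  A: 0 + 2(485) = 970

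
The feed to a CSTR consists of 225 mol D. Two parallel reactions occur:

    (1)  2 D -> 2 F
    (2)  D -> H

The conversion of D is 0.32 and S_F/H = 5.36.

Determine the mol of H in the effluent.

11.3 mol

Conversion of D: D consumed = 0.32 × 225 = 72 mol = 2ξ₁ + 1ξ₂.
Selectivity: 2ξ₁ / (1ξ₂) = 5.36 → ξ₁ = 2.68 ξ₂.
Substitute: (2·2.68 + 1) ξ₂ = 72 → ξ₂ = 11.32 mol, ξ₁ = 30.34 mol.
Outlet amounts (n = n₀ + Σ ν·ξ):
  D: 225 − 2(30.34) − 1(11.32) = 153
  F: 0 + 2(30.34) = 60.68
  H: 0 + 1(11.32) = 11.32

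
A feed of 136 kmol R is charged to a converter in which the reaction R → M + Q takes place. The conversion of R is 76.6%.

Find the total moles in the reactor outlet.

240 kmol

R reacted = 0.766 × 136 = 104.2 kmol; ν_R = −1, so ξ = 104.2/1 = 104.2 kmol.
Outlet amounts (n = n₀ + ν ξ):
  R: 136 − 1(104.2) = 31.82
  M: 0 + 1(104.2) = 104.2
  Q: 0 + 1(104.2) = 104.2
Total out = 31.82 + 104.2 + 104.2 = 240.2 kmol.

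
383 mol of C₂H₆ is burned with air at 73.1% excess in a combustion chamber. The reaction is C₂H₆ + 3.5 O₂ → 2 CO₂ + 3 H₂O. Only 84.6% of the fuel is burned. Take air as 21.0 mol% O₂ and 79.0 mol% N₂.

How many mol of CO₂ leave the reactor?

Stoichiometric O₂ = 3.5 × 383 = 1340 mol; O₂ fed = 1340 × 1.731 = 2320 mol.
N₂ fed = 2320 × 79/21 = 8729 mol.
Fuel reacted = 0.846 × 383 → ξ = 324 mol.
Outlet (n = n₀ + ν ξ):
  C₂H₆: 383 − 1(324) = 58.98
  O₂: 2320 − 3.5(324) = 1186
  N₂: 8729 (inert)
  CO₂: 0 + 2(324) = 648
  H₂O: 0 + 3(324) = 972.1

648 mol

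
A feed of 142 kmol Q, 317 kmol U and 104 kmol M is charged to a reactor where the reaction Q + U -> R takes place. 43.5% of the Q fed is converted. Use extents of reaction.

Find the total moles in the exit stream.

501 kmol

Q reacted = 0.435 × 142 = 61.77 kmol; ν_Q = −1, so ξ = 61.77/1 = 61.77 kmol.
Outlet amounts (n = n₀ + ν ξ):
  Q: 142 − 1(61.77) = 80.23
  U: 317 − 1(61.77) = 255.2
  R: 0 + 1(61.77) = 61.77
  M: 104 (inert)
Total out = 80.23 + 255.2 + 61.77 + 104 = 501.2 kmol.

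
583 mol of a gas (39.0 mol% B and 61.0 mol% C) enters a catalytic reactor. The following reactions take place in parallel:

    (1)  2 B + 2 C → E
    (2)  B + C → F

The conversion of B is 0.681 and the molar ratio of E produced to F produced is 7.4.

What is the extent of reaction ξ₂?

ξ₂ = 9.8 mol

Conversion of B: B consumed = 0.681 × 227.4 = 154.8 mol = 2ξ₁ + 1ξ₂.
Selectivity: 1ξ₁ / (1ξ₂) = 7.4 → ξ₁ = 7.4 ξ₂.
Substitute: (2·7.4 + 1) ξ₂ = 154.8 → ξ₂ = 9.8 mol, ξ₁ = 72.52 mol.
Outlet amounts (n = n₀ + Σ ν·ξ):
  B: 227.4 − 2(72.52) − 1(9.8) = 72.53
  C: 355.6 − 2(72.52) − 1(9.8) = 200.8
  E: 0 + 1(72.52) = 72.52
  F: 0 + 1(9.8) = 9.8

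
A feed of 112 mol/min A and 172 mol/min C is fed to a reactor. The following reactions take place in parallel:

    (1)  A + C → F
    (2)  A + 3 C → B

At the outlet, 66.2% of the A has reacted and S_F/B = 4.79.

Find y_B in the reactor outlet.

Conversion of A: A consumed = 0.662 × 112 = 74.14 mol/min = 1ξ₁ + 1ξ₂.
Selectivity: 1ξ₁ / (1ξ₂) = 4.79 → ξ₁ = 4.79 ξ₂.
Substitute: (1·4.79 + 1) ξ₂ = 74.14 → ξ₂ = 12.81 mol/min, ξ₁ = 61.34 mol/min.
Outlet amounts (n = n₀ + Σ ν·ξ):
  A: 112 − 1(61.34) − 1(12.81) = 37.86
  C: 172 − 1(61.34) − 3(12.81) = 72.24
  F: 0 + 1(61.34) = 61.34
  B: 0 + 1(12.81) = 12.81
Total out = 184.2 mol/min; y_B = 12.81 / 184.2 = 0.0695.

0.0695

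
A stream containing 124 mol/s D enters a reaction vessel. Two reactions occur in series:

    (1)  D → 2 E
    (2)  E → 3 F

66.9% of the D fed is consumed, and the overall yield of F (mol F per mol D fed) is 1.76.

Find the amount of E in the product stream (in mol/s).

Conversion of D: D consumed = 1ξ₁ = 0.669 × 124 → ξ₁ = 82.96 mol/s.
Yield of F: 3ξ₂ / 124 = 1.76 → ξ₂ = 72.75 mol/s.
Outlet amounts (n = n₀ + Σ ν·ξ):
  D: 124 − 1(82.96) = 41.04
  E: 0 + 2(82.96) − 1(72.75) = 93.17
  F: 0 + 3(72.75) = 218.2

93.2 mol/s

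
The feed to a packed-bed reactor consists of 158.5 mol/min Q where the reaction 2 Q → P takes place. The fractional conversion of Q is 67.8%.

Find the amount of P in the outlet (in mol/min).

53.7 mol/min

Q reacted = 0.678 × 158.5 = 107.5 mol/min; ν_Q = −2, so ξ = 107.5/2 = 53.73 mol/min.
Outlet amounts (n = n₀ + ν ξ):
  Q: 158.5 − 2(53.73) = 51.04
  P: 0 + 1(53.73) = 53.73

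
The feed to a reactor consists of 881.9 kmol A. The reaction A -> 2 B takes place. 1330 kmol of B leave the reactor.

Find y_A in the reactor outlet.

0.14

For B: n = n₀ + 2ξ → 1330 = 0 + 2ξ, giving ξ = 665 kmol.
Outlet amounts (n = n₀ + ν ξ):
  A: 881.9 − 1(665) = 216.9
  B: 0 + 2(665) = 1330
Total out = 1547 kmol; y_A = 216.9 / 1547 = 0.1402.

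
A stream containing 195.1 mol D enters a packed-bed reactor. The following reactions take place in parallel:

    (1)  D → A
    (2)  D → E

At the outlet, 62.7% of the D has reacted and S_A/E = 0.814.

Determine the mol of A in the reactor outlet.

Conversion of D: D consumed = 0.627 × 195.1 = 122.3 mol = 1ξ₁ + 1ξ₂.
Selectivity: 1ξ₁ / (1ξ₂) = 0.814 → ξ₁ = 0.814 ξ₂.
Substitute: (1·0.814 + 1) ξ₂ = 122.3 → ξ₂ = 67.44 mol, ξ₁ = 54.89 mol.
Outlet amounts (n = n₀ + Σ ν·ξ):
  D: 195.1 − 1(54.89) − 1(67.44) = 72.77
  A: 0 + 1(54.89) = 54.89
  E: 0 + 1(67.44) = 67.44

54.9 mol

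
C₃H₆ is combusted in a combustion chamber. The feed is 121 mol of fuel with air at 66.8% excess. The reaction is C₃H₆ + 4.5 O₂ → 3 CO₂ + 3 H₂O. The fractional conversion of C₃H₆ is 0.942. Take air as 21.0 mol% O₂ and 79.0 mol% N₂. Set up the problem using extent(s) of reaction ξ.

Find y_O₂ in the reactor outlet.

0.0878

Stoichiometric O₂ = 4.5 × 121 = 544.5 mol; O₂ fed = 544.5 × 1.668 = 908.2 mol.
N₂ fed = 908.2 × 79/21 = 3417 mol.
Fuel reacted = 0.942 × 121 → ξ = 114 mol.
Outlet (n = n₀ + ν ξ):
  C₃H₆: 121 − 1(114) = 7.018
  O₂: 908.2 − 4.5(114) = 395.3
  N₂: 3417 (inert)
  CO₂: 0 + 3(114) = 341.9
  H₂O: 0 + 3(114) = 341.9
Total out = 4503 mol; y_O₂ = 395.3 / 4503 = 0.08779.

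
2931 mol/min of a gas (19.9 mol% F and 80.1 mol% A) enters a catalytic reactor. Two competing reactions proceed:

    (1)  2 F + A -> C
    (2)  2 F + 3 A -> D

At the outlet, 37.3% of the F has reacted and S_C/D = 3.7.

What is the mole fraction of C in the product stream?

0.0321

Conversion of F: F consumed = 0.373 × 583.3 = 217.6 mol/min = 2ξ₁ + 2ξ₂.
Selectivity: 1ξ₁ / (1ξ₂) = 3.7 → ξ₁ = 3.7 ξ₂.
Substitute: (2·3.7 + 2) ξ₂ = 217.6 → ξ₂ = 23.14 mol/min, ξ₁ = 85.64 mol/min.
Outlet amounts (n = n₀ + Σ ν·ξ):
  F: 583.3 − 2(85.64) − 2(23.14) = 365.7
  A: 2348 − 1(85.64) − 3(23.14) = 2193
  C: 0 + 1(85.64) = 85.64
  D: 0 + 1(23.14) = 23.14
Total out = 2667 mol/min; y_C = 85.64 / 2667 = 0.03211.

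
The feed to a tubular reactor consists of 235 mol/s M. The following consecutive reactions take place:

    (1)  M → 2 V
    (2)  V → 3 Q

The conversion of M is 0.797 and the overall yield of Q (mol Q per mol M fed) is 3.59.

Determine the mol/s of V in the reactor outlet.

Conversion of M: M consumed = 1ξ₁ = 0.797 × 235 → ξ₁ = 187.3 mol/s.
Yield of Q: 3ξ₂ / 235 = 3.59 → ξ₂ = 281.2 mol/s.
Outlet amounts (n = n₀ + Σ ν·ξ):
  M: 235 − 1(187.3) = 47.7
  V: 0 + 2(187.3) − 1(281.2) = 93.37
  Q: 0 + 3(281.2) = 843.6

93.4 mol/s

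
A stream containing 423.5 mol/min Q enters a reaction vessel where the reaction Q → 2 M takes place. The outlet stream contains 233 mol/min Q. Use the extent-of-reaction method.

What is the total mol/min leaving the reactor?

For Q: n = n₀ − 1ξ → 233 = 423.5 − 1ξ, giving ξ = 190.5 mol/min.
Outlet amounts (n = n₀ + ν ξ):
  Q: 423.5 − 1(190.5) = 233
  M: 0 + 2(190.5) = 381
Total out = 233 + 381 = 614 mol/min.

614 mol/min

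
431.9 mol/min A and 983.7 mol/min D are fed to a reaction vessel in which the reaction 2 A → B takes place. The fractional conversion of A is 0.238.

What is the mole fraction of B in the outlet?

A reacted = 0.238 × 431.9 = 102.8 mol/min; ν_A = −2, so ξ = 102.8/2 = 51.4 mol/min.
Outlet amounts (n = n₀ + ν ξ):
  A: 431.9 − 2(51.4) = 329.1
  B: 0 + 1(51.4) = 51.4
  D: 983.7 (inert)
Total out = 1364 mol/min; y_B = 51.4 / 1364 = 0.03767.

0.0377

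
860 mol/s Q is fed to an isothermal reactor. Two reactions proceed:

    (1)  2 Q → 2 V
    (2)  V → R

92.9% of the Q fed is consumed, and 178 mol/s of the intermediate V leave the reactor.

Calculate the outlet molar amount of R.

Conversion of Q: Q consumed = 2ξ₁ = 0.929 × 860 → ξ₁ = 399.5 mol/s.
V balance: n_V = 0 + 2ξ₁ − 1ξ₂ = 178 → ξ₂ = (2·399.5 − 178)/1 = 620.9 mol/s.
Outlet amounts (n = n₀ + Σ ν·ξ):
  Q: 860 − 2(399.5) = 61.06
  V: 0 + 2(399.5) − 1(620.9) = 178
  R: 0 + 1(620.9) = 620.9

621 mol/s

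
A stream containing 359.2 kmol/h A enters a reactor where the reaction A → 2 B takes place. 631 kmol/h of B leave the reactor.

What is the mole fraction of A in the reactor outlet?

0.0648

For B: n = n₀ + 2ξ → 631 = 0 + 2ξ, giving ξ = 315.5 kmol/h.
Outlet amounts (n = n₀ + ν ξ):
  A: 359.2 − 1(315.5) = 43.7
  B: 0 + 2(315.5) = 631
Total out = 674.7 kmol/h; y_A = 43.7 / 674.7 = 0.06477.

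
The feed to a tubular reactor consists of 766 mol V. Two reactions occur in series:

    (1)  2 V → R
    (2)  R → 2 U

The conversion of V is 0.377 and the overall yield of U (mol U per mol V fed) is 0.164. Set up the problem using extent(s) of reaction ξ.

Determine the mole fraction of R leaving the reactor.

Conversion of V: V consumed = 2ξ₁ = 0.377 × 766 → ξ₁ = 144.4 mol.
Yield of U: 2ξ₂ / 766 = 0.164 → ξ₂ = 62.81 mol.
Outlet amounts (n = n₀ + Σ ν·ξ):
  V: 766 − 2(144.4) = 477.2
  R: 0 + 1(144.4) − 1(62.81) = 81.58
  U: 0 + 2(62.81) = 125.6
Total out = 684.4 mol; y_R = 81.58 / 684.4 = 0.1192.

0.119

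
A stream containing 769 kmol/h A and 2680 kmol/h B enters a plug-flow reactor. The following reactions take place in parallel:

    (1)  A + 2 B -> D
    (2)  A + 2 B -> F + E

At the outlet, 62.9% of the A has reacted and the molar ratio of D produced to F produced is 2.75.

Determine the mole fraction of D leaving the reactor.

0.136

Conversion of A: A consumed = 0.629 × 769 = 483.7 kmol/h = 1ξ₁ + 1ξ₂.
Selectivity: 1ξ₁ / (1ξ₂) = 2.75 → ξ₁ = 2.75 ξ₂.
Substitute: (1·2.75 + 1) ξ₂ = 483.7 → ξ₂ = 129 kmol/h, ξ₁ = 354.7 kmol/h.
Outlet amounts (n = n₀ + Σ ν·ξ):
  A: 769 − 1(354.7) − 1(129) = 285.3
  B: 2680 − 2(354.7) − 2(129) = 1713
  D: 0 + 1(354.7) = 354.7
  F: 0 + 1(129) = 129
  E: 0 + 1(129) = 129
Total out = 2611 kmol/h; y_D = 354.7 / 2611 = 0.1359.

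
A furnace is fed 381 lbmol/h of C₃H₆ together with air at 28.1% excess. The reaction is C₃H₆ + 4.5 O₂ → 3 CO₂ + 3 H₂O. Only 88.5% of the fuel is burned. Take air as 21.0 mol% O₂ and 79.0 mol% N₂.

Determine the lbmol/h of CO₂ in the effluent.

Stoichiometric O₂ = 4.5 × 381 = 1714 lbmol/h; O₂ fed = 1714 × 1.281 = 2196 lbmol/h.
N₂ fed = 2196 × 79/21 = 8262 lbmol/h.
Fuel reacted = 0.885 × 381 → ξ = 337.2 lbmol/h.
Outlet (n = n₀ + ν ξ):
  C₃H₆: 381 − 1(337.2) = 43.81
  O₂: 2196 − 4.5(337.2) = 678.9
  N₂: 8262 (inert)
  CO₂: 0 + 3(337.2) = 1012
  H₂O: 0 + 3(337.2) = 1012

1010 lbmol/h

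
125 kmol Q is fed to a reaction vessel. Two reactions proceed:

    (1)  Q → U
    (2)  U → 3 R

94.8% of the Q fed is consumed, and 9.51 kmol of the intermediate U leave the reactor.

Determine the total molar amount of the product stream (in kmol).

Conversion of Q: Q consumed = 1ξ₁ = 0.948 × 125 → ξ₁ = 118.5 kmol.
U balance: n_U = 0 + 1ξ₁ − 1ξ₂ = 9.51 → ξ₂ = (1·118.5 − 9.51)/1 = 109 kmol.
Outlet amounts (n = n₀ + Σ ν·ξ):
  Q: 125 − 1(118.5) = 6.5
  U: 0 + 1(118.5) − 1(109) = 9.51
  R: 0 + 3(109) = 327
Total out = 6.5 + 9.51 + 327 = 343 kmol.

343 kmol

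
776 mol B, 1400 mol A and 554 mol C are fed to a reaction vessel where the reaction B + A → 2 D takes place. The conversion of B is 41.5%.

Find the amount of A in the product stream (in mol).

1080 mol

B reacted = 0.415 × 776 = 322 mol; ν_B = −1, so ξ = 322/1 = 322 mol.
Outlet amounts (n = n₀ + ν ξ):
  B: 776 − 1(322) = 454
  A: 1400 − 1(322) = 1078
  D: 0 + 2(322) = 644.1
  C: 554 (inert)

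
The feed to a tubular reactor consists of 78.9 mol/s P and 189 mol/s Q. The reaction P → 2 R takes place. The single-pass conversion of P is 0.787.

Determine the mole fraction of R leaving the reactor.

0.376

P reacted = 0.787 × 78.9 = 62.09 mol/s; ν_P = −1, so ξ = 62.09/1 = 62.09 mol/s.
Outlet amounts (n = n₀ + ν ξ):
  P: 78.9 − 1(62.09) = 16.81
  R: 0 + 2(62.09) = 124.2
  Q: 189 (inert)
Total out = 330 mol/s; y_R = 124.2 / 330 = 0.3763.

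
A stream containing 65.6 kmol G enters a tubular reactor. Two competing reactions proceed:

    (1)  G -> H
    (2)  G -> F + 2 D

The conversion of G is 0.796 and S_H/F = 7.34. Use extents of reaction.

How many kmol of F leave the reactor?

Conversion of G: G consumed = 0.796 × 65.6 = 52.22 kmol = 1ξ₁ + 1ξ₂.
Selectivity: 1ξ₁ / (1ξ₂) = 7.34 → ξ₁ = 7.34 ξ₂.
Substitute: (1·7.34 + 1) ξ₂ = 52.22 → ξ₂ = 6.261 kmol, ξ₁ = 45.96 kmol.
Outlet amounts (n = n₀ + Σ ν·ξ):
  G: 65.6 − 1(45.96) − 1(6.261) = 13.38
  H: 0 + 1(45.96) = 45.96
  F: 0 + 1(6.261) = 6.261
  D: 0 + 2(6.261) = 12.52

6.26 kmol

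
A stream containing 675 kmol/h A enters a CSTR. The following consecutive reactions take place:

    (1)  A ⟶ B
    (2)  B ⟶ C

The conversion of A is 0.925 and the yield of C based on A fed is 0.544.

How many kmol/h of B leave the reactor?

Conversion of A: A consumed = 1ξ₁ = 0.925 × 675 → ξ₁ = 624.4 kmol/h.
Yield of C: 1ξ₂ / 675 = 0.544 → ξ₂ = 367.2 kmol/h.
Outlet amounts (n = n₀ + Σ ν·ξ):
  A: 675 − 1(624.4) = 50.62
  B: 0 + 1(624.4) − 1(367.2) = 257.2
  C: 0 + 1(367.2) = 367.2

257 kmol/h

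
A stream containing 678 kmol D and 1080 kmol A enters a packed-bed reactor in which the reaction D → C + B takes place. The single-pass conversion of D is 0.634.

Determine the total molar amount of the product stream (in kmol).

2190 kmol

D reacted = 0.634 × 678 = 429.9 kmol; ν_D = −1, so ξ = 429.9/1 = 429.9 kmol.
Outlet amounts (n = n₀ + ν ξ):
  D: 678 − 1(429.9) = 248.1
  C: 0 + 1(429.9) = 429.9
  B: 0 + 1(429.9) = 429.9
  A: 1080 (inert)
Total out = 248.1 + 429.9 + 429.9 + 1080 = 2188 kmol.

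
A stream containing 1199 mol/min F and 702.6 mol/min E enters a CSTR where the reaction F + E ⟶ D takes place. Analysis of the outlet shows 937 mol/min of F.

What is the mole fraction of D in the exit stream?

For F: n = n₀ − 1ξ → 937 = 1199 − 1ξ, giving ξ = 262 mol/min.
Outlet amounts (n = n₀ + ν ξ):
  F: 1199 − 1(262) = 937
  E: 702.6 − 1(262) = 440.6
  D: 0 + 1(262) = 262
Total out = 1640 mol/min; y_D = 262 / 1640 = 0.1598.

0.16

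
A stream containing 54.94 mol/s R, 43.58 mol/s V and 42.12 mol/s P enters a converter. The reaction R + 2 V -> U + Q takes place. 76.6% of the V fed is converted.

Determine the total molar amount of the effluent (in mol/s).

124 mol/s

V reacted = 0.766 × 43.58 = 33.38 mol/s; ν_V = −2, so ξ = 33.38/2 = 16.69 mol/s.
Outlet amounts (n = n₀ + ν ξ):
  R: 54.94 − 1(16.69) = 38.25
  V: 43.58 − 2(16.69) = 10.2
  U: 0 + 1(16.69) = 16.69
  Q: 0 + 1(16.69) = 16.69
  P: 42.12 (inert)
Total out = 38.25 + 10.2 + 16.69 + 16.69 + 42.12 = 123.9 mol/s.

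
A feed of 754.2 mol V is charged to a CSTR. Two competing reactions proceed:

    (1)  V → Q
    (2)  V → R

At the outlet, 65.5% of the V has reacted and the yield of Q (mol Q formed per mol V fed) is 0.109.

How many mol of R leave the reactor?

412 mol

Yield of Q: 1ξ₁ / 754.2 = 0.109 → ξ₁ = 82.21 mol.
Conversion of V: 1ξ₁ + 1ξ₂ = 0.655 × 754.2 = 494 → ξ₂ = 411.8 mol.
Outlet amounts (n = n₀ + Σ ν·ξ):
  V: 754.2 − 1(82.21) − 1(411.8) = 260.2
  Q: 0 + 1(82.21) = 82.21
  R: 0 + 1(411.8) = 411.8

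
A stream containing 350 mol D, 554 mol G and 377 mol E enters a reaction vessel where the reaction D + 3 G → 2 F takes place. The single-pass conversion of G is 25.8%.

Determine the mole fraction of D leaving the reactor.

0.255

G reacted = 0.258 × 554 = 142.9 mol; ν_G = −3, so ξ = 142.9/3 = 47.64 mol.
Outlet amounts (n = n₀ + ν ξ):
  D: 350 − 1(47.64) = 302.4
  G: 554 − 3(47.64) = 411.1
  F: 0 + 2(47.64) = 95.29
  E: 377 (inert)
Total out = 1186 mol; y_D = 302.4 / 1186 = 0.255.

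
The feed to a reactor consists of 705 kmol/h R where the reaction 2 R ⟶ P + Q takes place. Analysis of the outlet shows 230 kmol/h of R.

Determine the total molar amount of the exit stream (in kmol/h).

705 kmol/h

For R: n = n₀ − 2ξ → 230 = 705 − 2ξ, giving ξ = 237.5 kmol/h.
Outlet amounts (n = n₀ + ν ξ):
  R: 705 − 2(237.5) = 230
  P: 0 + 1(237.5) = 237.5
  Q: 0 + 1(237.5) = 237.5
Total out = 230 + 237.5 + 237.5 = 705 kmol/h.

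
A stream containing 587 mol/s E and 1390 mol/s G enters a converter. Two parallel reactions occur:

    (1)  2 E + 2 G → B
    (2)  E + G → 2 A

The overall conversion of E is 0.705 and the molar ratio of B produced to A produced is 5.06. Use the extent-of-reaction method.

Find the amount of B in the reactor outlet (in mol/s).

Conversion of E: E consumed = 0.705 × 587 = 413.8 mol/s = 2ξ₁ + 1ξ₂.
Selectivity: 1ξ₁ / (2ξ₂) = 5.06 → ξ₁ = 10.12 ξ₂.
Substitute: (2·10.12 + 1) ξ₂ = 413.8 → ξ₂ = 19.48 mol/s, ξ₁ = 197.2 mol/s.
Outlet amounts (n = n₀ + Σ ν·ξ):
  E: 587 − 2(197.2) − 1(19.48) = 173.2
  G: 1390 − 2(197.2) − 1(19.48) = 976.2
  B: 0 + 1(197.2) = 197.2
  A: 0 + 2(19.48) = 38.97

197 mol/s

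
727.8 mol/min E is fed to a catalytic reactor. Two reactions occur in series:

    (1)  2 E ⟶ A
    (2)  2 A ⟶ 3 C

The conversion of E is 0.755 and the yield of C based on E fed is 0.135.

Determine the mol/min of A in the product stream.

Conversion of E: E consumed = 2ξ₁ = 0.755 × 727.8 → ξ₁ = 274.7 mol/min.
Yield of C: 3ξ₂ / 727.8 = 0.135 → ξ₂ = 32.75 mol/min.
Outlet amounts (n = n₀ + Σ ν·ξ):
  E: 727.8 − 2(274.7) = 178.3
  A: 0 + 1(274.7) − 2(32.75) = 209.2
  C: 0 + 3(32.75) = 98.25

209 mol/min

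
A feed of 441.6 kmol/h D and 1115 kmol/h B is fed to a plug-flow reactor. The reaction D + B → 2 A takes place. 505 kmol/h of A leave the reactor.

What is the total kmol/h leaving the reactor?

For A: n = n₀ + 2ξ → 505 = 0 + 2ξ, giving ξ = 252.5 kmol/h.
Outlet amounts (n = n₀ + ν ξ):
  D: 441.6 − 1(252.5) = 189.1
  B: 1115 − 1(252.5) = 862.5
  A: 0 + 2(252.5) = 505
Total out = 189.1 + 862.5 + 505 = 1557 kmol/h.

1560 kmol/h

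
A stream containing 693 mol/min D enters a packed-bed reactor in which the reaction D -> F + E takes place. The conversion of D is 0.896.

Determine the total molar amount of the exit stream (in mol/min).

1310 mol/min

D reacted = 0.896 × 693 = 620.9 mol/min; ν_D = −1, so ξ = 620.9/1 = 620.9 mol/min.
Outlet amounts (n = n₀ + ν ξ):
  D: 693 − 1(620.9) = 72.07
  F: 0 + 1(620.9) = 620.9
  E: 0 + 1(620.9) = 620.9
Total out = 72.07 + 620.9 + 620.9 = 1314 mol/min.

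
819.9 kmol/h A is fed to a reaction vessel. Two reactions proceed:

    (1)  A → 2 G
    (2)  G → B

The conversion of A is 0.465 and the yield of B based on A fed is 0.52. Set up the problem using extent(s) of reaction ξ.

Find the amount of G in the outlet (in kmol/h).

336 kmol/h

Conversion of A: A consumed = 1ξ₁ = 0.465 × 819.9 → ξ₁ = 381.3 kmol/h.
Yield of B: 1ξ₂ / 819.9 = 0.52 → ξ₂ = 426.3 kmol/h.
Outlet amounts (n = n₀ + Σ ν·ξ):
  A: 819.9 − 1(381.3) = 438.6
  G: 0 + 2(381.3) − 1(426.3) = 336.2
  B: 0 + 1(426.3) = 426.3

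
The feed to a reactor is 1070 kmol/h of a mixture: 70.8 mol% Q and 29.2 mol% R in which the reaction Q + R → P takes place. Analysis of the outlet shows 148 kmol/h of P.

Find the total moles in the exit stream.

922 kmol/h

For P: n = n₀ + 1ξ → 148 = 0 + 1ξ, giving ξ = 148 kmol/h.
Outlet amounts (n = n₀ + ν ξ):
  Q: 757.6 − 1(148) = 609.6
  R: 312.4 − 1(148) = 164.4
  P: 0 + 1(148) = 148
Total out = 609.6 + 164.4 + 148 = 922 kmol/h.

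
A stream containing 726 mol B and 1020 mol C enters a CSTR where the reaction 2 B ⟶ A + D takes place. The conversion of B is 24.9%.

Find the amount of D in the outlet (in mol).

90.4 mol

B reacted = 0.249 × 726 = 180.8 mol; ν_B = −2, so ξ = 180.8/2 = 90.39 mol.
Outlet amounts (n = n₀ + ν ξ):
  B: 726 − 2(90.39) = 545.2
  A: 0 + 1(90.39) = 90.39
  D: 0 + 1(90.39) = 90.39
  C: 1020 (inert)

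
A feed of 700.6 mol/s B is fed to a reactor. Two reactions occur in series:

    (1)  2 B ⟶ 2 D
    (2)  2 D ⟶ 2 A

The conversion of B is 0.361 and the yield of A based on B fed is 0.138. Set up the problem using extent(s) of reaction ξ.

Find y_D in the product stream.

0.223

Conversion of B: B consumed = 2ξ₁ = 0.361 × 700.6 → ξ₁ = 126.5 mol/s.
Yield of A: 2ξ₂ / 700.6 = 0.138 → ξ₂ = 48.34 mol/s.
Outlet amounts (n = n₀ + Σ ν·ξ):
  B: 700.6 − 2(126.5) = 447.7
  D: 0 + 2(126.5) − 2(48.34) = 156.2
  A: 0 + 2(48.34) = 96.68
Total out = 700.6 mol/s; y_D = 156.2 / 700.6 = 0.223.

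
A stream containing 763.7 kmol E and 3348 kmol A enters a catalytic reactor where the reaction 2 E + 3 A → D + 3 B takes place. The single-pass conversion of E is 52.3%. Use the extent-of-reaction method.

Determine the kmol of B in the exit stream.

599 kmol

E reacted = 0.523 × 763.7 = 399.4 kmol; ν_E = −2, so ξ = 399.4/2 = 199.7 kmol.
Outlet amounts (n = n₀ + ν ξ):
  E: 763.7 − 2(199.7) = 364.3
  A: 3348 − 3(199.7) = 2749
  D: 0 + 1(199.7) = 199.7
  B: 0 + 3(199.7) = 599.1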